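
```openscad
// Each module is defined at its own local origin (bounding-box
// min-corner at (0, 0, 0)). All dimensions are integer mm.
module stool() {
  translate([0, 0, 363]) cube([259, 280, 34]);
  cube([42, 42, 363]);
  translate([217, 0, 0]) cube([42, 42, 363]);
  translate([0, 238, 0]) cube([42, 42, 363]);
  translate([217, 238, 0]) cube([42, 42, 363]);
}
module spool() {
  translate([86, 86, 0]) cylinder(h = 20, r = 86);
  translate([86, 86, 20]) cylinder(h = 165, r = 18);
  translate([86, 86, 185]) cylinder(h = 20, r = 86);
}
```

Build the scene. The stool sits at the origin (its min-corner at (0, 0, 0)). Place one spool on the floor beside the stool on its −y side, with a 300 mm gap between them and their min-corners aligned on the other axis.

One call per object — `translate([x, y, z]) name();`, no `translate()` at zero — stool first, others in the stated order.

stool();
translate([0, -472, 0]) spool();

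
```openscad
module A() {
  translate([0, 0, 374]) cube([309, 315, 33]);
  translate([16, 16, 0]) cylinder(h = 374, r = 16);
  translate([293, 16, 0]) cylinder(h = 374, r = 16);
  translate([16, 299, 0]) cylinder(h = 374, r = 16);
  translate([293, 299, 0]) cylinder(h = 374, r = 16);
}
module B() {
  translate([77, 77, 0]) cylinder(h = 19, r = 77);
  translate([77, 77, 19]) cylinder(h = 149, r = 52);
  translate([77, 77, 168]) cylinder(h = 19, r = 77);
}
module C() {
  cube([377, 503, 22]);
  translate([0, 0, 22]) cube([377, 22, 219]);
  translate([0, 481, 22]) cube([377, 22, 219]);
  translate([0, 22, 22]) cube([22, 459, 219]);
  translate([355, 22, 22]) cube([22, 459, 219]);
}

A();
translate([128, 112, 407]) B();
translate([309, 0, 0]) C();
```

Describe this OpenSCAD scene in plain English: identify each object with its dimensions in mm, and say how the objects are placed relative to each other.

A is a four-legged stool. The seat is 309×315 mm, 33 mm thick, top at z = 407 mm. It stands on four round legs, each 32 mm in diameter, from z = 0 to the seat underside, each leg's axis is inset half a diameter from the nearest pair of seat edges (so the leg's bounding box is flush with the corner).

B is a spool: two coaxial disc flanges of radius 77 mm and thickness 19 mm, joined by a core cylinder of radius 52 mm and height 149 mm. The lower flange rests on z = 0 and the three cylinders share a vertical axis.

C is an open storage box with external size 377×503×241 mm and wall thickness 22 mm (the base is also 22 mm thick). The base covers the whole footprint; the four walls stand on the base, with the y-facing walls full-width and the x-facing walls fitting between their inner faces.

The spool is on top of the stool. The open box is against the stool's +x side, with their −y faces flush.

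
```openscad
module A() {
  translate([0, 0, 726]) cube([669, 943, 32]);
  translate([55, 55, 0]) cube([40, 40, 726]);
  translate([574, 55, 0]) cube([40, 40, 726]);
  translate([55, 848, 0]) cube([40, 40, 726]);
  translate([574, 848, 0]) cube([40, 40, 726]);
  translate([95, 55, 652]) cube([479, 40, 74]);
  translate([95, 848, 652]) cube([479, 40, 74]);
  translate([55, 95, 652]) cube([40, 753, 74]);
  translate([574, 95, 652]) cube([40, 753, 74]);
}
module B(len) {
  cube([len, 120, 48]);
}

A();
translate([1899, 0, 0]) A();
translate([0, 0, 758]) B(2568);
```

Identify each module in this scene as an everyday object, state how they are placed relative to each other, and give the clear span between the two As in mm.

Second table starts at x = 1899; first ends at x = 669; clear span = 1899 − 669 = 1230 mm.

A is a table. B is a beam. A beam spans the tops of two tables. The clear span between the two tables is 1230 mm.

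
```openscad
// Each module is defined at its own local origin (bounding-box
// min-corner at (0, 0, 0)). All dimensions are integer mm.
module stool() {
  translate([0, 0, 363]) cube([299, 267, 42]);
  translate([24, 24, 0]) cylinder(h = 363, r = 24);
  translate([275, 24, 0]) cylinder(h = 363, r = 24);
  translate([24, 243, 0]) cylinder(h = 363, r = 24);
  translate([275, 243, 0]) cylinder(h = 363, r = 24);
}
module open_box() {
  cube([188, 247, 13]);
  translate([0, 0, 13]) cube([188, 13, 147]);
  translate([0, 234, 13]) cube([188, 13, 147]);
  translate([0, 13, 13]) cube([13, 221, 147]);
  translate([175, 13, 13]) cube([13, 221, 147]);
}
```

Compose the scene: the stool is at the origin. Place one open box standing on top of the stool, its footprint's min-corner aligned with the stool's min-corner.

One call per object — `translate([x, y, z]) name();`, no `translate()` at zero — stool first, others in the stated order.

stool();
translate([0, 0, 405]) open_box();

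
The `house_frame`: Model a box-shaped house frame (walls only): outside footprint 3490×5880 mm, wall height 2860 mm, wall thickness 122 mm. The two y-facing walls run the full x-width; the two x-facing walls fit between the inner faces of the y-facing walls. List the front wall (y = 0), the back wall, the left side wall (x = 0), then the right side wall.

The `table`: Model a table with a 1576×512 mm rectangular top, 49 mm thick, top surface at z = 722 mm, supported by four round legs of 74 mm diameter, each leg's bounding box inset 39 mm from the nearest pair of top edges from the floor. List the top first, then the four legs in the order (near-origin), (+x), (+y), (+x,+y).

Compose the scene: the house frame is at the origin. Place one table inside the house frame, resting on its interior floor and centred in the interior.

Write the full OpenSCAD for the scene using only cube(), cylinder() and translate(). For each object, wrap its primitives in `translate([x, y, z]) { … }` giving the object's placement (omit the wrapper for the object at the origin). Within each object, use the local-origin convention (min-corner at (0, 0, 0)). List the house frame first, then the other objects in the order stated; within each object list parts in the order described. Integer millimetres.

cube([3490, 122, 2860]);
translate([0, 5758, 0]) cube([3490, 122, 2860]);
translate([0, 122, 0]) cube([122, 5636, 2860]);
translate([3368, 122, 0]) cube([122, 5636, 2860]);
translate([957, 2684, 0]) {
  translate([0, 0, 673]) cube([1576, 512, 49]);
  translate([76, 76, 0]) cylinder(h = 673, r = 37);
  translate([1500, 76, 0]) cylinder(h = 673, r = 37);
  translate([76, 436, 0]) cylinder(h = 673, r = 37);
  translate([1500, 436, 0]) cylinder(h = 673, r = 37);
}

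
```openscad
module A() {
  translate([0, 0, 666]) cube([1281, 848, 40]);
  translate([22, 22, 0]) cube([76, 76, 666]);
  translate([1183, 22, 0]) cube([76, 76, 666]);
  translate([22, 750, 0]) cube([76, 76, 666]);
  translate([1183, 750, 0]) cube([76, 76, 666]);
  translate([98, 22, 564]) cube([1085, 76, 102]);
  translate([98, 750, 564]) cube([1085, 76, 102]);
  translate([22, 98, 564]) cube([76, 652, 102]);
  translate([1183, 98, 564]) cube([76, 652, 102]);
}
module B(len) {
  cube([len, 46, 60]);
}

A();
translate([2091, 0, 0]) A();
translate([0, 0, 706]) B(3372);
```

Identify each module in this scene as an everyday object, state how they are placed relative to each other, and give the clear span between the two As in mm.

Second table starts at x = 2091; first ends at x = 1281; clear span = 2091 − 1281 = 810 mm.

A is a table. B is a beam. A beam spans the tops of two tables. The clear span between the two tables is 810 mm.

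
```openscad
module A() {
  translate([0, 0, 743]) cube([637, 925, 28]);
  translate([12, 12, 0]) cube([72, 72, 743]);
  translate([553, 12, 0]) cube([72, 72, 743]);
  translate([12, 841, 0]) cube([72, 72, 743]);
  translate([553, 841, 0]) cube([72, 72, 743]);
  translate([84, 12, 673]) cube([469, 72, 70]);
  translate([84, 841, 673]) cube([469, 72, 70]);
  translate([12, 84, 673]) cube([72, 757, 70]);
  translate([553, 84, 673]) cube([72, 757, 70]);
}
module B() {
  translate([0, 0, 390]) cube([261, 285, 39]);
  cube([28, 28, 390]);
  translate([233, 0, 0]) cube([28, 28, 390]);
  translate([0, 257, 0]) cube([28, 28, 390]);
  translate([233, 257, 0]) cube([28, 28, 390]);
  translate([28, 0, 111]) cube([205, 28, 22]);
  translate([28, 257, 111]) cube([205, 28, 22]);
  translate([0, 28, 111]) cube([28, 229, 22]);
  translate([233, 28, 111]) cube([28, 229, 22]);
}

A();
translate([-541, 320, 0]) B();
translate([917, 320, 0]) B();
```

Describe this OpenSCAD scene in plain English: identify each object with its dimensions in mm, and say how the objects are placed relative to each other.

A is a rectangular dining table. The top is 637×925×28 mm with its upper surface at z = 771 mm. It stands on four 72×72 mm square legs, each inset 12 mm from the nearest pair of top edges, running from the floor to the underside of the top. Four apron rails, 72 mm thick and 70 mm tall, run between adjacent legs with their top edges flush with the underside of the top and their outer faces flush with the legs' outer faces.

B is a four-legged stool. The seat is a 261×285×39 mm slab whose top surface is at z = 429 mm; four square legs, each 28×28 mm in cross-section, run from the floor (z = 0) to the underside of the seat, each flush with a corner of the seat. Four stretchers, 28 mm wide and 22 mm tall, connect adjacent legs with their undersides at z = 111 mm, each running between the inner faces of the legs it joins and aligned with the legs' outer faces on the other axis.

Two stools sit around the table at the −x, +x sides.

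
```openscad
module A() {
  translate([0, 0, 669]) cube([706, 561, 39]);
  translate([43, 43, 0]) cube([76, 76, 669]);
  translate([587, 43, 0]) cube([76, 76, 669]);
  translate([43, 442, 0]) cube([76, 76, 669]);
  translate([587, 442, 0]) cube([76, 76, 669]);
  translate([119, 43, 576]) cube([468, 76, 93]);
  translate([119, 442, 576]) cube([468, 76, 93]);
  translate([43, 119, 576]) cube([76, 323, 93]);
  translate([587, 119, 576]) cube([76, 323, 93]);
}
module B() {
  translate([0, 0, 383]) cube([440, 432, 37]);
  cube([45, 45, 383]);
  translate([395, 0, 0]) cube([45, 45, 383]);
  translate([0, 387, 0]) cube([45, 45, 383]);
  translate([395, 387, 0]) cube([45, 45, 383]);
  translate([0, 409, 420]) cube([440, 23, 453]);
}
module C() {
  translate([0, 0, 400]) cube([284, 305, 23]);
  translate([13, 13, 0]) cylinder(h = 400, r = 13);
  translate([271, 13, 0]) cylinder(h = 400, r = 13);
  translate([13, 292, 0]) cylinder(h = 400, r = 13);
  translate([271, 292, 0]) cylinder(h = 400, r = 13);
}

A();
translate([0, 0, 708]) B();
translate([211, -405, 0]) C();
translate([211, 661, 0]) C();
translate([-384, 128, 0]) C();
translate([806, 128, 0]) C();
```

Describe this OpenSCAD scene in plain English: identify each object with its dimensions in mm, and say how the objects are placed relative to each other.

A is a table: top 706 mm (x) × 561 mm (y), 39 mm thick, upper face at z = 708 mm, on four 76×76 mm square legs, each inset 43 mm from the nearest pair of top edges, running from z = 0 to the bottom of the top. Four apron rails, 76 mm thick and 93 mm tall, run between adjacent legs with their top edges flush with the underside of the top and their outer faces flush with the legs' outer faces.

B is a chair: 440×432 mm seat, 37 mm thick, top at z = 420 mm, on four 45 mm square corner legs flush with the seat edges. A 23 mm thick backrest slab spans the full seat width, extending 453 mm above the seat top, its back face flush with the seat's +y edge.

C is a four-legged stool. The seat is 284×305 mm, 23 mm thick, top at z = 423 mm. It stands on four round legs, each 26 mm in diameter, from z = 0 to the seat underside, each leg's axis is inset half a diameter from the nearest pair of seat edges (so the leg's bounding box is flush with the corner).

The chair is on top of the table. Four stools sit around the table at the −y, +y, −x, +x sides.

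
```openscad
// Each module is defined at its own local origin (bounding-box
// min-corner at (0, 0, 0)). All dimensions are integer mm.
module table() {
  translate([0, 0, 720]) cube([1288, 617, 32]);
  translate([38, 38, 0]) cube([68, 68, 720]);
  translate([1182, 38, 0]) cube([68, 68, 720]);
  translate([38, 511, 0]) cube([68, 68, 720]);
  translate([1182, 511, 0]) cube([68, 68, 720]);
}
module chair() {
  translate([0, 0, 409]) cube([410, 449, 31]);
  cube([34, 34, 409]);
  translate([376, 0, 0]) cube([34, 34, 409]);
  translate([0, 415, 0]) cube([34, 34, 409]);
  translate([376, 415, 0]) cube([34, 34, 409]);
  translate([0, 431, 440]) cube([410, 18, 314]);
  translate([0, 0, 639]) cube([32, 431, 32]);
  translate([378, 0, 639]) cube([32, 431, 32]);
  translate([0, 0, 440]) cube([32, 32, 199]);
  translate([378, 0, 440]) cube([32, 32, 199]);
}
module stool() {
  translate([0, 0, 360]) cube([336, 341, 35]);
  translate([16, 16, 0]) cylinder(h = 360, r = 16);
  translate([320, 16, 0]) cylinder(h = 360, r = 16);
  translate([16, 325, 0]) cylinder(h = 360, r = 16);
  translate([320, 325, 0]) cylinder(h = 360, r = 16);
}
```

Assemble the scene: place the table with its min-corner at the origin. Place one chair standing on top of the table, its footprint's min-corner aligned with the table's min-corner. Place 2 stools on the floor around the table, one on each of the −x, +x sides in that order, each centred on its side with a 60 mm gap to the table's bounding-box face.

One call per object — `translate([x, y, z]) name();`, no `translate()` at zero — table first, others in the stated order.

table();
translate([0, 0, 752]) chair();
translate([-396, 138, 0]) stool();
translate([1348, 138, 0]) stool();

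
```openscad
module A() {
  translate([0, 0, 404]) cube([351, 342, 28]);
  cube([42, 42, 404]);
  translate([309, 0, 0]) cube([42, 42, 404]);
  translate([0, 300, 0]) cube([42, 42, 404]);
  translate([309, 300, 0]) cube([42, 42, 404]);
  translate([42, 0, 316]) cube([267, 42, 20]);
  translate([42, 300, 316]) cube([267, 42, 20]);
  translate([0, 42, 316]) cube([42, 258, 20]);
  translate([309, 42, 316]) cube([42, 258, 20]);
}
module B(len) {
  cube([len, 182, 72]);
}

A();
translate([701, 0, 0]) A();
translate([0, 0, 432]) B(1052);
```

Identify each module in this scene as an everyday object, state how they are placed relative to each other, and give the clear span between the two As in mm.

Second stool starts at x = 701; first ends at x = 351; clear span = 701 − 351 = 350 mm.

A is a stool. B is a beam. A beam spans the tops of two stools. The clear span between the two stools is 350 mm.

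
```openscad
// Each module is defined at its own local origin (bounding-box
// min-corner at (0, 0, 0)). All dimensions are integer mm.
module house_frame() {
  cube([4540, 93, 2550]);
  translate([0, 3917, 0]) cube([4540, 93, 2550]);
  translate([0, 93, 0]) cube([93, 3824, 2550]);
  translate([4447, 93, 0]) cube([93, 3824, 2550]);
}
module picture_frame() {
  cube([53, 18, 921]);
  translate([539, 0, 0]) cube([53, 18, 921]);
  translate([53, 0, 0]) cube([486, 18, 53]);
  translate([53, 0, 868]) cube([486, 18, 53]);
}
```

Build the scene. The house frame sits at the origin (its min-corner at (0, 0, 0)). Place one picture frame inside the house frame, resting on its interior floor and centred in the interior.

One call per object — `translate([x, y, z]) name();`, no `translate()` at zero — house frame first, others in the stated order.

house_frame();
translate([1974, 1996, 0]) picture_frame();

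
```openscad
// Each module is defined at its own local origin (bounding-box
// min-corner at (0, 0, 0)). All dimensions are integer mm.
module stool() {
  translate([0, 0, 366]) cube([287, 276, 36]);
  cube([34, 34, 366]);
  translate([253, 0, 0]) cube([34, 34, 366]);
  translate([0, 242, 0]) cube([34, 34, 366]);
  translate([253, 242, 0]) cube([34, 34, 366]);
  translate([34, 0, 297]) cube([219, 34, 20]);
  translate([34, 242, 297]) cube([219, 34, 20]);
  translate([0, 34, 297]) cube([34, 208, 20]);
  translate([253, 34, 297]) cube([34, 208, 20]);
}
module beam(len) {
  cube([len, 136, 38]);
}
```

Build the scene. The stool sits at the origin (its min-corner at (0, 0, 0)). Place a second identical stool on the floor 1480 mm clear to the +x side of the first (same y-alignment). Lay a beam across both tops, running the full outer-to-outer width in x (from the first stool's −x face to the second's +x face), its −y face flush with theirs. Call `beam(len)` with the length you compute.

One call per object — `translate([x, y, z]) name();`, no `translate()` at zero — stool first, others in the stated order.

stool();
translate([1767, 0, 0]) stool();
translate([0, 0, 402]) beam(2054);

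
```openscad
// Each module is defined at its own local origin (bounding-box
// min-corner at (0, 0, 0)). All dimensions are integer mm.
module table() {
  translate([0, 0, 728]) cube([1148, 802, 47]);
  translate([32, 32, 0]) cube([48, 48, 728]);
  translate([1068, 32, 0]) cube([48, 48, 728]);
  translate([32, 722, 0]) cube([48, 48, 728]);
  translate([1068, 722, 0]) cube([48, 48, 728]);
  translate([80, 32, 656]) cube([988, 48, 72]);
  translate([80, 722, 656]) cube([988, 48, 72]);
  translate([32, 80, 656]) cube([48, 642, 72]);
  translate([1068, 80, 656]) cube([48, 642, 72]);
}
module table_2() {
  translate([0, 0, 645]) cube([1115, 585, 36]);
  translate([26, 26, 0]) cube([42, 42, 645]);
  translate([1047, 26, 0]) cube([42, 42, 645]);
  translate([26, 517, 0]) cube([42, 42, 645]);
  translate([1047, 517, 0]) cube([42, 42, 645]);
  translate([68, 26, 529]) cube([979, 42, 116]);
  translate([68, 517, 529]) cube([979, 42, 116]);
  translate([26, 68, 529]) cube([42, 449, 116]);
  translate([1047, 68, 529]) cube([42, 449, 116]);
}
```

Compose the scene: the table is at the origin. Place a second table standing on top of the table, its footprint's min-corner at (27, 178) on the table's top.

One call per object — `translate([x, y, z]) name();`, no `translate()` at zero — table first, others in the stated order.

table();
translate([27, 178, 775]) table_2();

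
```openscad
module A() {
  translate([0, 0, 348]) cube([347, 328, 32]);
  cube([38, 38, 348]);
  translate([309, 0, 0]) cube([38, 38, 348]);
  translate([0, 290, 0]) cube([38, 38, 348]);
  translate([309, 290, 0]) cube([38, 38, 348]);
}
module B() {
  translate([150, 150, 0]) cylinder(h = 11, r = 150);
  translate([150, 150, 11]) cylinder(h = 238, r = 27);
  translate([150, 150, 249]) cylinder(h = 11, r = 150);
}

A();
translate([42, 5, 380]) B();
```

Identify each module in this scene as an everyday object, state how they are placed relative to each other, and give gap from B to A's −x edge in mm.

A is a stool. B is a spool. The spool is on top of the stool. The gap from the spool to the stool's −x edge is 42 mm.

The spool's min-x is at 42; the stool's min-x is 0; gap = 42 mm.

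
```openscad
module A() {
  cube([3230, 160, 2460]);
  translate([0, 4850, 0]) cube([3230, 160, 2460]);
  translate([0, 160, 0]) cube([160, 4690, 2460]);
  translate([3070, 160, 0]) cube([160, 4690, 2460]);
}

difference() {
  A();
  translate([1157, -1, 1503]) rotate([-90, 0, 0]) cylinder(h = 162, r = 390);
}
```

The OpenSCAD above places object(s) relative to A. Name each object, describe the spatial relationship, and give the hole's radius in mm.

A is a house frame. The house frame has a circular hole through its front wall. The hole's radius is 390 mm.

The subtracted cylinder has r = 390 mm.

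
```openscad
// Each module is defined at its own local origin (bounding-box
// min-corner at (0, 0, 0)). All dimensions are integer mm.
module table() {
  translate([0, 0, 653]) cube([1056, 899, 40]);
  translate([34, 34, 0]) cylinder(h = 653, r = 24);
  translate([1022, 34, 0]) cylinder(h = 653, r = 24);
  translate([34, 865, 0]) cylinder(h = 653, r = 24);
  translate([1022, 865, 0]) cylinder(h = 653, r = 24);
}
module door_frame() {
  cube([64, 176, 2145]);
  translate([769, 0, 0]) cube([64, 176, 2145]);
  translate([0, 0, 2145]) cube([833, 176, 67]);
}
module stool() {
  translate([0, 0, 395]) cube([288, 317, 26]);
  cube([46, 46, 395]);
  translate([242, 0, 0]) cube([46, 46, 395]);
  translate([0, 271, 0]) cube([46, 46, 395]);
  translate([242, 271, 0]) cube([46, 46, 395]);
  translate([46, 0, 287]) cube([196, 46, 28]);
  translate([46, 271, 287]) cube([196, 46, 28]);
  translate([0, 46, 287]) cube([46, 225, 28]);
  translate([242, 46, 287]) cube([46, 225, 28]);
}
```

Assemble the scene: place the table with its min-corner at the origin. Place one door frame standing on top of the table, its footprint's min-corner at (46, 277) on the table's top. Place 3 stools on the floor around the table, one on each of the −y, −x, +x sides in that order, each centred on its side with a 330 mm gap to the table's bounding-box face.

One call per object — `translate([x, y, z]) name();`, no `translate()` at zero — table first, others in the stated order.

table();
translate([46, 277, 693]) door_frame();
translate([384, -647, 0]) stool();
translate([-618, 291, 0]) stool();
translate([1386, 291, 0]) stool();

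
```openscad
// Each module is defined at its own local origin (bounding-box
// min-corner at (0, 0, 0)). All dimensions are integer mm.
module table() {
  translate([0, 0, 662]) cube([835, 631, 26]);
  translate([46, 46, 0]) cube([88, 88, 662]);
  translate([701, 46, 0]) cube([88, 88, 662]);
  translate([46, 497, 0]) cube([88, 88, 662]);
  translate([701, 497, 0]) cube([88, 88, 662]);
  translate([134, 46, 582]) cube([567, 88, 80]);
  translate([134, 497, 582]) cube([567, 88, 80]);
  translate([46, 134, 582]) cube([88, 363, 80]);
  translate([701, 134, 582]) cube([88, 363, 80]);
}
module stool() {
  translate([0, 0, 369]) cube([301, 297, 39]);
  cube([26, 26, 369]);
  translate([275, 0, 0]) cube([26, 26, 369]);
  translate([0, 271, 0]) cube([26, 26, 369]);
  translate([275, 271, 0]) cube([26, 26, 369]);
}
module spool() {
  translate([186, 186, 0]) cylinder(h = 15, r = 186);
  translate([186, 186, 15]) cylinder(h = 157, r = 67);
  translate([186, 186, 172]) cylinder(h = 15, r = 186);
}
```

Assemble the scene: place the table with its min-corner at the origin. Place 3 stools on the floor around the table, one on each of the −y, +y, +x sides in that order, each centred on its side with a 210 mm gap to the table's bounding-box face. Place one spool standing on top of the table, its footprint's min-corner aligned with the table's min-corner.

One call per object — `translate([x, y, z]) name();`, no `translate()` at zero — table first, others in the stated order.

table();
translate([267, -507, 0]) stool();
translate([267, 841, 0]) stool();
translate([1045, 167, 0]) stool();
translate([0, 0, 688]) spool();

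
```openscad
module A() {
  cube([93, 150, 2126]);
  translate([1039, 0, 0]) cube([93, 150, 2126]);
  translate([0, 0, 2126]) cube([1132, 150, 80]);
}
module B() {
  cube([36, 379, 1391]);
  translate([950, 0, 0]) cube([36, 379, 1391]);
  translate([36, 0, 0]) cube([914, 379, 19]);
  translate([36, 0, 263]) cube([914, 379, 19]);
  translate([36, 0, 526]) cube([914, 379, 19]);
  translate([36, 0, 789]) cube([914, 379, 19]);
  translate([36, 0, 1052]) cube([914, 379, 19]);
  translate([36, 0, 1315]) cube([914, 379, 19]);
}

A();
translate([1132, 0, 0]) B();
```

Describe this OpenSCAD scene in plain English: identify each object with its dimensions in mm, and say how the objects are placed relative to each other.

A is a door frame. The clear opening is 946 mm wide and 2126 mm high. Two 93 mm wide jambs, 150 mm deep, stand either side of the opening from the floor to the top of the opening. A 80 mm thick head sits across the top of both jambs, spanning the full outside width of the frame.

B is a bookshelf 986 mm wide overall, 379 mm deep and 1391 mm tall. The two sides are 36 mm thick vertical panels. 6 horizontal shelves of 19 mm thickness span between the inner faces of the sides; the lowest shelf sits on the floor and shelves are stacked with a clear vertical gap of 244 mm between each pair.

The bookshelf is against the door frame's +x side, with their −y faces flush.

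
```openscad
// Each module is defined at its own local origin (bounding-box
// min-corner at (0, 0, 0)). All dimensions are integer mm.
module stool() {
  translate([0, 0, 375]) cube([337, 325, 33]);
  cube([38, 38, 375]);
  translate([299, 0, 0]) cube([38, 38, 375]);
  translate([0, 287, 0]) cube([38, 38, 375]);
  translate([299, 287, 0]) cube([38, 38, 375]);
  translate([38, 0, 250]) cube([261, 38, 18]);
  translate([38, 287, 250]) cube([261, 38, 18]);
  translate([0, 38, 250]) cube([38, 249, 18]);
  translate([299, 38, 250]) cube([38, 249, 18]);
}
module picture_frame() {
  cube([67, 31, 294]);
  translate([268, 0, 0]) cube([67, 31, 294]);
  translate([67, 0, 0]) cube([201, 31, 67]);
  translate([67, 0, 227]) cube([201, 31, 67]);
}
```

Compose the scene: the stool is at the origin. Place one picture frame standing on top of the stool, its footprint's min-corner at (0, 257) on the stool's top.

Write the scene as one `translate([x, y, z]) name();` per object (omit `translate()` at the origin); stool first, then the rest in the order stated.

stool();
translate([0, 257, 408]) picture_frame();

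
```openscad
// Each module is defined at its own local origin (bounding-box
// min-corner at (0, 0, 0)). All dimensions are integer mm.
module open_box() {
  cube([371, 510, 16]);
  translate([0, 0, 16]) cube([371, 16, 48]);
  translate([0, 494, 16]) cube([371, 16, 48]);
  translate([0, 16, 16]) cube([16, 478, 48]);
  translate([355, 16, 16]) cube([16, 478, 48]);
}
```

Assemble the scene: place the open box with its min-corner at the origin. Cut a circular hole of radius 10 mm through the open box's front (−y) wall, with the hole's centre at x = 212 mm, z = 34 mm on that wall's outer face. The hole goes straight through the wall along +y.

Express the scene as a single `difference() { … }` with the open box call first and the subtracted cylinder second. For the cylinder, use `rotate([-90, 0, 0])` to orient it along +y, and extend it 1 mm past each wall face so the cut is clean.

difference() {
  open_box();
  translate([212, -1, 34]) rotate([-90, 0, 0]) cylinder(h = 18, r = 10);
}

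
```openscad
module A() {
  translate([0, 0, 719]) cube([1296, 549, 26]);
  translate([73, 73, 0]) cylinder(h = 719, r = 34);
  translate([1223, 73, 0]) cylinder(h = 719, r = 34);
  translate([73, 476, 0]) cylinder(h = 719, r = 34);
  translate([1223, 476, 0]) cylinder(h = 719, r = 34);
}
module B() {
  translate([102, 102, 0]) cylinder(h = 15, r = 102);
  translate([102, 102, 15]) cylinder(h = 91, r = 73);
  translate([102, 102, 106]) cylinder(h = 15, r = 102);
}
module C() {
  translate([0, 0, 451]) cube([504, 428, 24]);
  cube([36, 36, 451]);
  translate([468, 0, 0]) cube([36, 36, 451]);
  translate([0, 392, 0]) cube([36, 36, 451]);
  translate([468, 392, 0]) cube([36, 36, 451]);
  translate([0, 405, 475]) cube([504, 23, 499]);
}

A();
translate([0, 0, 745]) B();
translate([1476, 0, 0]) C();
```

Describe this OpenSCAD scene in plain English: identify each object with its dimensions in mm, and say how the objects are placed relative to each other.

A is a table with a 1296×549 mm rectangular top, 26 mm thick, top surface at z = 745 mm, supported by four round legs of 68 mm diameter, each leg's bounding box inset 39 mm from the nearest pair of top edges, running from the floor.

B is a spool: two coaxial disc flanges of radius 102 mm and thickness 15 mm, joined by a core cylinder of radius 73 mm and height 91 mm. The lower flange rests on z = 0 and the three cylinders share a vertical axis.

C is a chair. The seat is a 504×428×24 mm slab with its top at z = 475 mm, on four 36×36 mm corner legs (flush with the seat edges, standing on z = 0). A flat backrest 23 mm thick, 499 mm tall, spans the full seat width and rises from the seat top along its +y edge, rear face flush with the rear of the seat.

The spool is on top of the table. The chair is on the floor beside the table on its +x side.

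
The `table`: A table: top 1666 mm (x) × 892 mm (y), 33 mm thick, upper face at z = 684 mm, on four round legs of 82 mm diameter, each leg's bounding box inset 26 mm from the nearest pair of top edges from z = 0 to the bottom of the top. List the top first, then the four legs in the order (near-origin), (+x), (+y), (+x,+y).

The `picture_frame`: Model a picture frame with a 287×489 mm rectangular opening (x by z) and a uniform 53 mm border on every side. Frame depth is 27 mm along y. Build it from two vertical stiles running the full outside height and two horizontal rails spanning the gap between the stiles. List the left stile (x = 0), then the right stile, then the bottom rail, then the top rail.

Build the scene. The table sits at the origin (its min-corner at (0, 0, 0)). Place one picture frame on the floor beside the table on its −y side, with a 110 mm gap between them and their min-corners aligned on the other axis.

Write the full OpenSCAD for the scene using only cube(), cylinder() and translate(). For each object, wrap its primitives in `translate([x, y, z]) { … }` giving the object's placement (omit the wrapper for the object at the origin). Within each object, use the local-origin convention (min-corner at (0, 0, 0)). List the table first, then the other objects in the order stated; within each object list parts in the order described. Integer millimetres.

translate([0, 0, 651]) cube([1666, 892, 33]);
translate([67, 67, 0]) cylinder(h = 651, r = 41);
translate([1599, 67, 0]) cylinder(h = 651, r = 41);
translate([67, 825, 0]) cylinder(h = 651, r = 41);
translate([1599, 825, 0]) cylinder(h = 651, r = 41);
translate([0, -137, 0]) {
  cube([53, 27, 595]);
  translate([340, 0, 0]) cube([53, 27, 595]);
  translate([53, 0, 0]) cube([287, 27, 53]);
  translate([53, 0, 542]) cube([287, 27, 53]);
}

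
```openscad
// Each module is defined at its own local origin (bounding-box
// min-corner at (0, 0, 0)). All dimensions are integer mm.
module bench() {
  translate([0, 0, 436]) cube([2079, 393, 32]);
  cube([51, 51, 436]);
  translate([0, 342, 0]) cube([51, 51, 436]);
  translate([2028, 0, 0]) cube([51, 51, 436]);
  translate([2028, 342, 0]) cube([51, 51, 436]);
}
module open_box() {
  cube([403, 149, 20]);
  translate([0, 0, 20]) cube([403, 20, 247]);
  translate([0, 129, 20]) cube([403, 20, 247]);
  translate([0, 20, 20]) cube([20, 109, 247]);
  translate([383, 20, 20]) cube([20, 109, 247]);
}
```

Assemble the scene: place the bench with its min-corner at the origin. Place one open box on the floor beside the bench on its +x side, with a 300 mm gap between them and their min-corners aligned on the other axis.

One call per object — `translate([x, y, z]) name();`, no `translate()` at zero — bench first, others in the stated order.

bench();
translate([2379, 0, 0]) open_box();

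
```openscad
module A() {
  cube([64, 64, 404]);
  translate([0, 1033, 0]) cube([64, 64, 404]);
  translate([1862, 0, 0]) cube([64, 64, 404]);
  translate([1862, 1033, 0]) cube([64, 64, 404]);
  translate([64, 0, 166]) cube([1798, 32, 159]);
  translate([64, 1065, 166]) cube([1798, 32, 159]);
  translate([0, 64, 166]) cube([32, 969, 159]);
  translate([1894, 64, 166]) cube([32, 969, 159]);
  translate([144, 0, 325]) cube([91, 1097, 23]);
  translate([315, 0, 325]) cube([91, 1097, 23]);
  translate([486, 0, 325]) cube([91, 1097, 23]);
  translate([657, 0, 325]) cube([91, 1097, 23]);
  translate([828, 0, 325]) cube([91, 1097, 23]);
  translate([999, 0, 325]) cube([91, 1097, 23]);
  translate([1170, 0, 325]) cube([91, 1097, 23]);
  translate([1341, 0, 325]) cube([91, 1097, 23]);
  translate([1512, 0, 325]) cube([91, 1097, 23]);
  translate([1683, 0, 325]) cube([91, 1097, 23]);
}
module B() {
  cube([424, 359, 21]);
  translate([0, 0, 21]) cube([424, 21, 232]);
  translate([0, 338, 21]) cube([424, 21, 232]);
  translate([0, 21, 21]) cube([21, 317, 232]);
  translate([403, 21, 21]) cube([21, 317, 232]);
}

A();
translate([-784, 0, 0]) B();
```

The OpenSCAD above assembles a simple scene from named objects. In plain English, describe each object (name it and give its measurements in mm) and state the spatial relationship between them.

A is a bed frame 1926 mm long (x) by 1097 mm wide (y). Four 64×64 mm corner posts, 404 mm tall, at the corners of the footprint. Four rails of 32 mm thickness and 159 mm height run between adjacent posts with their undersides at z = 166 mm, their outer faces flush with the outside of the frame (the two x-running rails run between the posts' inner faces; the two y-running rails run between the posts' inner faces). 10 slats, each 91 mm wide (x) and 23 mm thick, lie across the top of the two x-running rails, running the full 1097 mm width of the frame in y; the slats are evenly spaced along x between the inner faces of the end posts with equal gaps (rounded down to the nearest mm) at the −x end and between each pair — any rounding remainder accumulates at the +x end.

B is an open-topped rectangular box: outside dimensions 424×359×253 mm, with a uniform wall and base thickness of 21 mm. The base is a full 424×359 slab on the floor; four walls sit on top of the base. The front and back walls (the −y and +y sides) span the full width; the two side walls fit between them.

The open box is on the floor beside the bed frame on its −x side.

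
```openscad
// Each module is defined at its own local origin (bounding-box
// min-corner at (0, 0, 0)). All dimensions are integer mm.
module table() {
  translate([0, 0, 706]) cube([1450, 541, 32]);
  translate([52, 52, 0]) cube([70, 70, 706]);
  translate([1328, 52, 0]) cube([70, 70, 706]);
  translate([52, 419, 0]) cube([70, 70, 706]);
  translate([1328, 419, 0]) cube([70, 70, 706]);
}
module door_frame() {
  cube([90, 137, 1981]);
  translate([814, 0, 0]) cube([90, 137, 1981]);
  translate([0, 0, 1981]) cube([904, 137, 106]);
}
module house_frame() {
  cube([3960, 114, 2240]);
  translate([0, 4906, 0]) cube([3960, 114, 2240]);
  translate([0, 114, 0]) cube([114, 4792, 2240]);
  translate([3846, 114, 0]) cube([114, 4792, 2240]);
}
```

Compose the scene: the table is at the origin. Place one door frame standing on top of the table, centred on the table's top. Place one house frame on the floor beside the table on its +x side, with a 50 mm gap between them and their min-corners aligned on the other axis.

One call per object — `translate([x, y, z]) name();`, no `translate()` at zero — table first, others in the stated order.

table();
translate([273, 202, 738]) door_frame();
translate([1500, 0, 0]) house_frame();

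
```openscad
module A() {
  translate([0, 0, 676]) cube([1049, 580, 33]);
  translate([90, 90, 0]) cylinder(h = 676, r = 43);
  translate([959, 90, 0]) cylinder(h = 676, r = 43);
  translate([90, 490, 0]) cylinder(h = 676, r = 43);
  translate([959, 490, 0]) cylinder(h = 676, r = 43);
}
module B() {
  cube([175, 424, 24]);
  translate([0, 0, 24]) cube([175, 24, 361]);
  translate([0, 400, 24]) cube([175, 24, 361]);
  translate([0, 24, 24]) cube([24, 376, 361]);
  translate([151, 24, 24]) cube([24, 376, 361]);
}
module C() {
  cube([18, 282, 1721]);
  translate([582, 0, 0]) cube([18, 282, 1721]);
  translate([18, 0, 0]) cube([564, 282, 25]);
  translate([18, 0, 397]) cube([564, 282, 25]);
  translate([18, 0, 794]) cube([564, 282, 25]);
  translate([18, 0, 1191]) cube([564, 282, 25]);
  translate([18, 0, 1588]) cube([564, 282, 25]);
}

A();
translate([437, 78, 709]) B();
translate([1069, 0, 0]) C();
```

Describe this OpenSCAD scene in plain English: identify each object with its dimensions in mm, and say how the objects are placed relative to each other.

A is a table with a 1049×580 mm rectangular top, 33 mm thick, top surface at z = 709 mm, supported by four round legs of 86 mm diameter, each leg's bounding box inset 47 mm from the nearest pair of top edges, running from the floor.

B is an open-topped rectangular box: outside dimensions 175×424×385 mm, with a uniform wall and base thickness of 24 mm. The base is a full 175×424 slab on the floor; four walls sit on top of the base. The front and back walls (the −y and +y sides) span the full width; the two side walls fit between them.

C is an open bookshelf. Two side panels, each 18 mm thick, 282 mm deep and 1721 mm tall, stand 600 mm apart (outside-to-outside). Between them sit 5 shelves, each 25 mm thick and 282 mm deep, spanning the full gap between the sides. The bottom shelf rests on the floor (its underside at z = 0) and the clear gap between one shelf's top and the next shelf's underside is 372 mm.

The open box is on top of the table, centred. The bookshelf is on the floor beside the table on its +x side.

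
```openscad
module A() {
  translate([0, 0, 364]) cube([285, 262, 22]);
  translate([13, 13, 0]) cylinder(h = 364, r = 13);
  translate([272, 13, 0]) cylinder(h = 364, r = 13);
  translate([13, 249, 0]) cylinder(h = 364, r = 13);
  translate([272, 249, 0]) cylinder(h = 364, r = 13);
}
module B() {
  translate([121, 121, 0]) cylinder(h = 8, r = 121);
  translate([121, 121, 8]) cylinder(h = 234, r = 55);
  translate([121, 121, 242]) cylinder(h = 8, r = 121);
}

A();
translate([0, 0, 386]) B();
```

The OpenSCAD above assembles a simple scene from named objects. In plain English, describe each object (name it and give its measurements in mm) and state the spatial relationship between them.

A is a four-legged stool. The seat is a 285×262×22 mm slab whose top surface is at z = 386 mm; four round legs, each 26 mm in diameter, run from the floor (z = 0) to the underside of the seat, each leg's axis is inset half a diameter from the nearest pair of seat edges (so the leg's bounding box is flush with the corner).

B is a spool: two coaxial disc flanges of radius 121 mm and thickness 8 mm, joined by a core cylinder of radius 55 mm and height 234 mm. The lower flange rests on z = 0 and the three cylinders share a vertical axis.

The spool is on top of the stool.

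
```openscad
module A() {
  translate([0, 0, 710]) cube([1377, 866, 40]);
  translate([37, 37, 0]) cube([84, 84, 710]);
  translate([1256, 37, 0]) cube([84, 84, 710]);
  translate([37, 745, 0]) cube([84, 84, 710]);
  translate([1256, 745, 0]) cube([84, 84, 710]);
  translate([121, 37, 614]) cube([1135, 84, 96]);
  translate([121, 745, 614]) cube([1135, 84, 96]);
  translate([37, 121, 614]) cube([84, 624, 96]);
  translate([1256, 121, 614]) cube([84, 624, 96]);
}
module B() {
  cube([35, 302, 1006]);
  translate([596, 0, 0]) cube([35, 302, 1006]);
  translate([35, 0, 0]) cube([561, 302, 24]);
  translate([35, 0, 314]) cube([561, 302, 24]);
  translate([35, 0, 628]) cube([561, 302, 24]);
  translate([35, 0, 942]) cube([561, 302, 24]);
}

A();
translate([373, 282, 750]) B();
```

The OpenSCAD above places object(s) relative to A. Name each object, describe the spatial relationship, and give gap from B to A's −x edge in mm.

A is a table. B is a bookshelf. The bookshelf is on top of the table, centred. The gap from the bookshelf to the table's −x edge is 373 mm.

The bookshelf's min-x is at 373; the table's min-x is 0; gap = 373 mm.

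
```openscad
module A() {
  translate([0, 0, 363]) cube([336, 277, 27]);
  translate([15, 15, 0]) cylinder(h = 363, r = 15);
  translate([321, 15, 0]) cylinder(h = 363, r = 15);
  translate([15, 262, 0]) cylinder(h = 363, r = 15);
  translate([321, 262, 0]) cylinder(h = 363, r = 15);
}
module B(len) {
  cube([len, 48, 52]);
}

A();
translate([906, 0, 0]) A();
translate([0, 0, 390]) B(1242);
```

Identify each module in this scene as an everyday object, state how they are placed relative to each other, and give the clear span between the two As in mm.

A is a stool. B is a beam. A beam spans the tops of two stools. The clear span between the two stools is 570 mm.

Second stool starts at x = 906; first ends at x = 336; clear span = 906 − 336 = 570 mm.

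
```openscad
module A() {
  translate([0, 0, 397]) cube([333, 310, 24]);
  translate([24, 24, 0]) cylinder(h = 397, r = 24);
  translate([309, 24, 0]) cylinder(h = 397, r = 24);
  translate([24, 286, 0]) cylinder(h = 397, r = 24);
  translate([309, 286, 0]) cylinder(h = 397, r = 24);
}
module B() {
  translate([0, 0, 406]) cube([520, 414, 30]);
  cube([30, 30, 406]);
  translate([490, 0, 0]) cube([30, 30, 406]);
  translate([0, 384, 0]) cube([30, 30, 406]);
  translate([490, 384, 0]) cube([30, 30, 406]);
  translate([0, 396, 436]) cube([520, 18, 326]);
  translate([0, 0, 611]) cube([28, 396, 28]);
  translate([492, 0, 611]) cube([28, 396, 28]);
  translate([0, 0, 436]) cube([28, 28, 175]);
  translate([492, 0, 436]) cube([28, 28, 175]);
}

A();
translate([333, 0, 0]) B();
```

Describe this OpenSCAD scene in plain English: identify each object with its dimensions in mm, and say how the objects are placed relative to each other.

A is a simple wooden stool: a rectangular seat 333 mm (x) by 310 mm (y), 24 mm thick, top face at z = 421 mm, on four round legs, each 48 mm in diameter. The legs rest on z = 0, each leg's axis is inset half a diameter from the nearest pair of seat edges (so the leg's bounding box is flush with the corner).

B is a chair. The seat is a 520×414×30 mm slab with its top at z = 436 mm, on four 30×30 mm corner legs (flush with the seat edges, standing on z = 0). A flat backrest 18 mm thick, 326 mm tall, spans the full seat width and rises from the seat top along its +y edge, rear face flush with the rear of the seat. Two armrests of 28×28 mm section run along each side from the seat's front edge to the front of the backrest, top faces 203 mm above the seat top and outer faces flush with the seat's x-edges; a 28×28 mm post under the front of each armrest stands on the seat at the front corner.

The chair is against the stool's +x side, with their −y faces flush.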